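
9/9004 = 9/9004 = 0.00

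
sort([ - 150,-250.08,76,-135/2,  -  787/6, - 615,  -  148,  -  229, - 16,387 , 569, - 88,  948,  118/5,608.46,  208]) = [  -  615, - 250.08, - 229, - 150, - 148, - 787/6, -88,-135/2,-16, 118/5 , 76,208,387, 569, 608.46  ,  948] 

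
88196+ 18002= 106198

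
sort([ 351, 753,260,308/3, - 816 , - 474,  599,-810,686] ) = [ - 816, - 810, - 474, 308/3, 260 , 351, 599,686,753] 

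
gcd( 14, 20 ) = 2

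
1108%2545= 1108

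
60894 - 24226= 36668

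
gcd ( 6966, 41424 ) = 6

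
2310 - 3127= - 817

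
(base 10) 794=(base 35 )mo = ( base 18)282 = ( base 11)662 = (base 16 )31a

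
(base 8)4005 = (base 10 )2053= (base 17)71d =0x805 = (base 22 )457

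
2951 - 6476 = - 3525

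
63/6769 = 9/967 = 0.01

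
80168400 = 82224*975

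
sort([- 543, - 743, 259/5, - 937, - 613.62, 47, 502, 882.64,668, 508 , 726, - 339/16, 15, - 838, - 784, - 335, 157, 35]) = [ - 937,  -  838, - 784, - 743 ,-613.62, - 543,  -  335, - 339/16 , 15,35, 47,259/5, 157, 502, 508,668,726,882.64] 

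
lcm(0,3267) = 0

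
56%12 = 8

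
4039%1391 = 1257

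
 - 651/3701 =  - 651/3701 = - 0.18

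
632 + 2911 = 3543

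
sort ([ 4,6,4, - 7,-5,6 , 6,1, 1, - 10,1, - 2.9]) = [ - 10, - 7, - 5, - 2.9,1,  1, 1,4,4,6,  6,6 ]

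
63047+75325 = 138372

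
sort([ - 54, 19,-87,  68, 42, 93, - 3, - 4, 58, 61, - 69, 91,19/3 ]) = [-87,-69, - 54,- 4,-3,19/3,19, 42,  58, 61,68, 91 , 93]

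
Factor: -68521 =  - 68521^1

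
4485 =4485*1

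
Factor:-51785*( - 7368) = 2^3*3^1*5^1*307^1 * 10357^1  =  381551880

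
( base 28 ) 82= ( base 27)8a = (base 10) 226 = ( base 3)22101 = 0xE2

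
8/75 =8/75 = 0.11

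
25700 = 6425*4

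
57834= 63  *918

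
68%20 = 8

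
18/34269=6/11423 = 0.00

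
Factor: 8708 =2^2*7^1*311^1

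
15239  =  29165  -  13926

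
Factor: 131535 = 3^2*5^1 * 37^1*79^1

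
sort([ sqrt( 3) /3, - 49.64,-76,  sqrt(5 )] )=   [ - 76 , - 49.64 , sqrt(3 )/3, sqrt(5 )]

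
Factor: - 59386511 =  - 59386511^1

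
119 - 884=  -765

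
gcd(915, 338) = 1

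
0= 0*65947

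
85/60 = 17/12= 1.42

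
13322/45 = 13322/45 = 296.04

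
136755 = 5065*27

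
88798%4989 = 3985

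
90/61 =1 +29/61 = 1.48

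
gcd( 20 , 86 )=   2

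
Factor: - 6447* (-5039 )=3^1*7^1*307^1*5039^1 = 32486433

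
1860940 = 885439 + 975501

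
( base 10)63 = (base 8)77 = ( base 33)1U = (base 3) 2100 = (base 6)143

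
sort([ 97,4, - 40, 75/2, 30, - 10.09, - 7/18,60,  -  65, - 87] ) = [ - 87, - 65, - 40, - 10.09, - 7/18 , 4, 30,75/2, 60 , 97]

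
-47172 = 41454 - 88626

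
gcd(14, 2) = 2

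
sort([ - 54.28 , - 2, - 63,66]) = [ - 63,  -  54.28, - 2,66 ]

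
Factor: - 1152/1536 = -2^( - 2 )*3^1 = - 3/4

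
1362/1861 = 1362/1861= 0.73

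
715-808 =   -  93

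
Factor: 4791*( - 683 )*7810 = -25556295930 = - 2^1*3^1*5^1*11^1*71^1*683^1*1597^1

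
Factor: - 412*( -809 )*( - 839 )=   -  279645412  =  - 2^2  *103^1*809^1*839^1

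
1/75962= 1/75962 = 0.00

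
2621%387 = 299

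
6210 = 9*690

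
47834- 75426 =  - 27592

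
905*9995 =9045475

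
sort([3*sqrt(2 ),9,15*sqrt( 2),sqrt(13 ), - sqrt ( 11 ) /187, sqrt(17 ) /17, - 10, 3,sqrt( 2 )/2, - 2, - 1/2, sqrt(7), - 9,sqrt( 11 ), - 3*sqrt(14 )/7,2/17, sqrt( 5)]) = [ - 10, - 9, - 2,-3 * sqrt ( 14)/7,-1/2, - sqrt(11 )/187,2/17,sqrt (17)/17,sqrt(2) /2,  sqrt(5), sqrt( 7), 3, sqrt(11 ),sqrt ( 13),  3*sqrt(2),9, 15*sqrt(2)]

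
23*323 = 7429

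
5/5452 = 5/5452 = 0.00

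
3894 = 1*3894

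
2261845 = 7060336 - 4798491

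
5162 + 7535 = 12697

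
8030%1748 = 1038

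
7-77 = - 70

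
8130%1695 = 1350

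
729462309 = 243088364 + 486373945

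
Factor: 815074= 2^1* 13^1*23^1*29^1*47^1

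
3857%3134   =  723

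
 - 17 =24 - 41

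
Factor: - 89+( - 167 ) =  - 256 = -2^8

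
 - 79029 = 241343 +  - 320372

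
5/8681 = 5/8681 = 0.00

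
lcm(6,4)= 12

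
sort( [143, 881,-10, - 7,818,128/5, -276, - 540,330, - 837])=[- 837, - 540 , - 276,- 10, - 7, 128/5,143,330,818,881] 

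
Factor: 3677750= 2^1*5^3*47^1*313^1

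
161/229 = 161/229=0.70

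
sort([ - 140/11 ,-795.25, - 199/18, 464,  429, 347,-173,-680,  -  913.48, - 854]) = [-913.48, - 854,-795.25, - 680, - 173,-140/11,  -  199/18,347,  429,464]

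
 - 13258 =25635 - 38893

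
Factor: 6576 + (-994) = 5582 = 2^1*2791^1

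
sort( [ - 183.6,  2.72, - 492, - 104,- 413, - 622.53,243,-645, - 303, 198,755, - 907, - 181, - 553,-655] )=[ - 907,-655,- 645,- 622.53, - 553, - 492, - 413, - 303, -183.6, - 181, - 104, 2.72 , 198, 243, 755]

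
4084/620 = 1021/155 = 6.59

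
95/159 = 95/159 = 0.60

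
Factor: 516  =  2^2*3^1*43^1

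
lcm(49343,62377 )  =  3305981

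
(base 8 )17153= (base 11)593A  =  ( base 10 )7787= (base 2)1111001101011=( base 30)8JH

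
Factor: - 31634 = -2^1 * 15817^1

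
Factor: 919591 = 919591^1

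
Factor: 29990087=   113^1*265399^1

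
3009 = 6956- 3947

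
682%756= 682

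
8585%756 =269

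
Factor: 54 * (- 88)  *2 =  - 2^5*3^3*11^1 = - 9504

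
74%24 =2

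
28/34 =14/17 = 0.82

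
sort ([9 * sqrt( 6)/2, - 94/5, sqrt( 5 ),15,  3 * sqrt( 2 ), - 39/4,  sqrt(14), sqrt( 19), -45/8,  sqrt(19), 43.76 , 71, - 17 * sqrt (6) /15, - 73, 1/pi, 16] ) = [ - 73, - 94/5, - 39/4,  -  45/8, - 17*sqrt( 6)/15, 1/pi, sqrt( 5 ),sqrt( 14), 3*sqrt(2 ),sqrt(19), sqrt ( 19),9*sqrt( 6)/2, 15,16, 43.76,71 ]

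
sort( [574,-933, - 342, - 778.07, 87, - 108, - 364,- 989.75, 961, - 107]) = [ - 989.75, - 933 ,-778.07, - 364, - 342, - 108 ,- 107,87, 574,961] 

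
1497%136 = 1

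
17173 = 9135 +8038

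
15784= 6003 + 9781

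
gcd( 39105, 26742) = 3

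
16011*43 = 688473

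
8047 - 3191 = 4856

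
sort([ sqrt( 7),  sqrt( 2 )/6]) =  [sqrt( 2) /6, sqrt(7)]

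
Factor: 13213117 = 383^1 * 34499^1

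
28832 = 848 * 34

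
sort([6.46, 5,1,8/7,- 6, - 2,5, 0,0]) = [ - 6, - 2,0, 0,1,8/7,5, 5,6.46 ]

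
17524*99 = 1734876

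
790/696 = 395/348=1.14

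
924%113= 20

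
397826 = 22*18083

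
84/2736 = 7/228 = 0.03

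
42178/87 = 42178/87 = 484.80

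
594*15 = 8910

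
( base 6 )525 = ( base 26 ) 7f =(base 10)197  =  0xC5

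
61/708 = 61/708= 0.09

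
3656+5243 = 8899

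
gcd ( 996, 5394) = 6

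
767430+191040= 958470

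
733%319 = 95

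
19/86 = 19/86 = 0.22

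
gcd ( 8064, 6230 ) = 14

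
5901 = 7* 843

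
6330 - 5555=775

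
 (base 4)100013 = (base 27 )1b5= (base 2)10000000111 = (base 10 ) 1031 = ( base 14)539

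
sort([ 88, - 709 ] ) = [-709,88] 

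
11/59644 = 11/59644 = 0.00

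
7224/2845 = 2+1534/2845 = 2.54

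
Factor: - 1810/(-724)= 5/2 = 2^( - 1) * 5^1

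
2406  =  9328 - 6922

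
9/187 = 9/187 = 0.05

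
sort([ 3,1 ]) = [1,3] 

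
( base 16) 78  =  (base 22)5a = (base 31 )3R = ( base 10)120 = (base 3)11110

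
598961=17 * 35233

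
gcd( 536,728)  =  8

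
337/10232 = 337/10232 = 0.03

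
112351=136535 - 24184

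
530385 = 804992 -274607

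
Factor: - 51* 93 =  - 3^2*17^1*31^1 = - 4743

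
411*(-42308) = - 17388588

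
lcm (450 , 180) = 900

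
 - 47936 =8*( - 5992 ) 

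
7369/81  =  7369/81 = 90.98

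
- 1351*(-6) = 8106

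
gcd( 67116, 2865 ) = 3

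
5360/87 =5360/87 = 61.61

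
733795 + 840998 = 1574793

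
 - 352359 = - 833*423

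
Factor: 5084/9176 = 41/74  =  2^( - 1 ) *37^( - 1 )*41^1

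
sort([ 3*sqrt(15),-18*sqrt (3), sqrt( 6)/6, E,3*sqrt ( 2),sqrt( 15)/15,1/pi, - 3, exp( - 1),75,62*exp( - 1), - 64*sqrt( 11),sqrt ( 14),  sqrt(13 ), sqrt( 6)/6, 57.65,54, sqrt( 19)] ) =[ - 64 * sqrt( 11), - 18*sqrt(  3), -3 , sqrt(15) /15, 1/pi , exp( - 1 ),sqrt (6)/6,sqrt( 6 )/6, E,sqrt( 13), sqrt (14),3*sqrt( 2),sqrt ( 19),3*sqrt( 15),62 * exp( - 1),54,57.65,75] 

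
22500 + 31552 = 54052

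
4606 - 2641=1965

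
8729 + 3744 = 12473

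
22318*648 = 14462064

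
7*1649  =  11543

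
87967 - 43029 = 44938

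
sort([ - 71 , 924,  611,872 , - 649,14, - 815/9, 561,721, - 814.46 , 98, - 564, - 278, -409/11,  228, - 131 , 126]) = [ - 814.46,  -  649, - 564, - 278,-131,-815/9, - 71, - 409/11,14,98, 126,228, 561,611, 721,872, 924] 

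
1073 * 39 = 41847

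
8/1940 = 2/485 = 0.00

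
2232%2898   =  2232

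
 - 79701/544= -79701/544 = - 146.51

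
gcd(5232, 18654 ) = 6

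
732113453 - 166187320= 565926133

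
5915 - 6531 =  - 616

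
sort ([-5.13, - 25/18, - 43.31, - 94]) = [ - 94, - 43.31,-5.13, - 25/18]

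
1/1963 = 1/1963 =0.00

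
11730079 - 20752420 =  - 9022341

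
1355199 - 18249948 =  - 16894749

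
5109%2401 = 307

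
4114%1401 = 1312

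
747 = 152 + 595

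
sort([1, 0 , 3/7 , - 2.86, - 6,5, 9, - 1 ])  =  [ - 6, - 2.86,-1, 0,3/7,1, 5, 9] 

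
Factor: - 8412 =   -  2^2*3^1 * 701^1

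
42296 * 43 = 1818728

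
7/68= 7/68 =0.10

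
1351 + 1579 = 2930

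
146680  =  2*73340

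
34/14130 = 17/7065 = 0.00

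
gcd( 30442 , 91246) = 2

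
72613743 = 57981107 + 14632636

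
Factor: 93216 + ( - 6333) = 86883 = 3^1*28961^1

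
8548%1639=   353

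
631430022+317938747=949368769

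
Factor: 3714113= 13^2*21977^1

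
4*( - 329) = -1316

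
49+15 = 64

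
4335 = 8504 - 4169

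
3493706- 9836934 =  - 6343228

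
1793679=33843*53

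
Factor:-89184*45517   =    -  4059388128=- 2^5*3^1*23^1 * 929^1*1979^1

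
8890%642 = 544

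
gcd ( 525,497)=7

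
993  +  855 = 1848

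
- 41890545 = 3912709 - 45803254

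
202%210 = 202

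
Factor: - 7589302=-2^1*7^1*542093^1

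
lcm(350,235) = 16450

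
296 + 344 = 640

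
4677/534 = 1559/178 = 8.76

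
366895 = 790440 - 423545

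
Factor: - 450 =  - 2^1*3^2*5^2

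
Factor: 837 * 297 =3^6*11^1*31^1  =  248589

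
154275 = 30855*5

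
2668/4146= 1334/2073 = 0.64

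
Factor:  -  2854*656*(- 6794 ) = 2^6*41^1 * 43^1 * 79^1*1427^1=12719889856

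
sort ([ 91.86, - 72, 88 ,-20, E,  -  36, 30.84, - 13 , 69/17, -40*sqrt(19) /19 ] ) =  [-72,  -  36,-20, - 13, - 40*sqrt( 19)/19,E , 69/17,30.84,88, 91.86 ]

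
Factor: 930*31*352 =2^6*3^1*5^1*11^1 * 31^2 = 10148160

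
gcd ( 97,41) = 1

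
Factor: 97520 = 2^4 *5^1*23^1  *53^1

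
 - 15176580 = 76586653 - 91763233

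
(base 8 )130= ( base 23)3J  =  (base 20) 48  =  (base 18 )4G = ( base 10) 88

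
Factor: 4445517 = 3^1 *17^1*67^1 * 1301^1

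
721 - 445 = 276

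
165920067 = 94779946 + 71140121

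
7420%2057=1249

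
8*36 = 288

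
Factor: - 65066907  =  -3^1 * 21688969^1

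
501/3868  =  501/3868= 0.13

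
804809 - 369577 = 435232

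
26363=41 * 643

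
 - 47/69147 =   -  47/69147 = - 0.00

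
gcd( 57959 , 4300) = 1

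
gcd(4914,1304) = 2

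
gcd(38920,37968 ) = 56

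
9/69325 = 9/69325=0.00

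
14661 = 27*543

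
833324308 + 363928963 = 1197253271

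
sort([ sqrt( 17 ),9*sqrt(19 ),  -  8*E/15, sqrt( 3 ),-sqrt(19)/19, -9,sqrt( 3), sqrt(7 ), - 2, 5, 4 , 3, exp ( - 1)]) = [ - 9, - 2,  -  8*E/15, - sqrt( 19)/19 , exp(-1), sqrt( 3), sqrt( 3),sqrt( 7 ),3, 4, sqrt(17 ), 5, 9*sqrt( 19 ) ] 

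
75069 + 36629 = 111698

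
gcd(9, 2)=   1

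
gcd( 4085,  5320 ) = 95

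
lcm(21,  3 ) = 21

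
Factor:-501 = -3^1*167^1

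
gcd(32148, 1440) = 36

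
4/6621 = 4/6621 = 0.00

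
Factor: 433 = 433^1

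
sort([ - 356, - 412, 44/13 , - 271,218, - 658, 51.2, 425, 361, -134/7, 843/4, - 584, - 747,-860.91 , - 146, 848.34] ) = [ - 860.91, - 747 , - 658, - 584 , - 412, - 356, - 271, - 146, - 134/7, 44/13, 51.2 , 843/4,218,  361, 425,  848.34]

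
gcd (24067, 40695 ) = 1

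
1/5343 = 1/5343 = 0.00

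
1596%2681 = 1596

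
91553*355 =32501315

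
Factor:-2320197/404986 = - 2^( - 1)*3^1*  11^1*70309^1*202493^( - 1)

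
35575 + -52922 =-17347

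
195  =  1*195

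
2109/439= 2109/439 =4.80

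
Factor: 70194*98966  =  6946819404  =  2^2*3^1*7^1*7069^1*11699^1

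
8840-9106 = - 266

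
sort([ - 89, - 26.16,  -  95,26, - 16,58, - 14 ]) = [ - 95,-89, - 26.16, - 16, - 14,26 , 58]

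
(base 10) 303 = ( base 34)8V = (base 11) 256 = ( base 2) 100101111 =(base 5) 2203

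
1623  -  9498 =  - 7875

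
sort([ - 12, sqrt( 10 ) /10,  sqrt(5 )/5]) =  [  -  12,sqrt(10) /10,  sqrt(5)/5]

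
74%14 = 4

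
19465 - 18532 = 933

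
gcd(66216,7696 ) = 8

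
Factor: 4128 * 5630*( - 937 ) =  - 21776479680 = - 2^6 * 3^1 * 5^1*43^1 * 563^1*937^1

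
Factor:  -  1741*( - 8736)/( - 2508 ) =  - 2^3*7^1*11^( - 1)*13^1*19^( - 1 )*1741^1 =- 1267448/209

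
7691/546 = 14 + 47/546  =  14.09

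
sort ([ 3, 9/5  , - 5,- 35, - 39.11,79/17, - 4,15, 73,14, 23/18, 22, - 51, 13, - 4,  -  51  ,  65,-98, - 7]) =[ - 98,-51, - 51,- 39.11, - 35, - 7,-5, - 4,-4, 23/18,9/5,3, 79/17, 13,  14 , 15, 22, 65 , 73]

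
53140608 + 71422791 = 124563399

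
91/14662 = 91/14662  =  0.01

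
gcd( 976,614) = 2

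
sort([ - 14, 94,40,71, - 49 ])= [ - 49, - 14, 40, 71,94]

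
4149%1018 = 77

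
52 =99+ - 47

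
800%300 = 200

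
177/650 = 177/650 = 0.27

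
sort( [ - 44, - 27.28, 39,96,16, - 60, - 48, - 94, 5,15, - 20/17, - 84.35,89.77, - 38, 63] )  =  [ - 94,-84.35, - 60,-48, - 44, - 38, - 27.28, - 20/17,5 , 15 , 16, 39, 63,89.77, 96] 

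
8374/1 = 8374  =  8374.00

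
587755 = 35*16793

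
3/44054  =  3/44054  =  0.00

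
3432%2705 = 727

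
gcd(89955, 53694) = 9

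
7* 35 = 245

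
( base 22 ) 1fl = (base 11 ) 69A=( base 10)835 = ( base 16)343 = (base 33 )pa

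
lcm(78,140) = 5460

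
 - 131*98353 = -12884243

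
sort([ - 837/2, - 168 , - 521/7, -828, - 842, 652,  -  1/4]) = [ - 842,-828,  -  837/2,-168, - 521/7,- 1/4,652 ] 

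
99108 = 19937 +79171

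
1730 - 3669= - 1939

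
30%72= 30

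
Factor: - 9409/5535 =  - 3^( - 3)*5^( -1)*41^(-1)*97^2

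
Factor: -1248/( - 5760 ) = 2^( - 2)*3^(-1)*5^(- 1)*13^1 = 13/60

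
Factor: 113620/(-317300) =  - 299/835 = - 5^(-1) * 13^1* 23^1*167^(-1)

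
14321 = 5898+8423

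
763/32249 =109/4607= 0.02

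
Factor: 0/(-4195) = 0^1 = 0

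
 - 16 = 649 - 665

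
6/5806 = 3/2903 = 0.00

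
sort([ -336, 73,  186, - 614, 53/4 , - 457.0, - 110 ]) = [ - 614, - 457.0, - 336, - 110, 53/4, 73,  186 ]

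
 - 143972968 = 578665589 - 722638557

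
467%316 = 151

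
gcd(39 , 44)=1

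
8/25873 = 8/25873=0.00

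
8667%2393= 1488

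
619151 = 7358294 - 6739143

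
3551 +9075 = 12626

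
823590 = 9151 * 90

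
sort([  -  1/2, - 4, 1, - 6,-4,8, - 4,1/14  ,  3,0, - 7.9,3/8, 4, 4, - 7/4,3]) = [ - 7.9, - 6, - 4, - 4, - 4 , - 7/4, - 1/2, 0, 1/14,3/8,1,3, 3, 4,4,  8 ] 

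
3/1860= 1/620 =0.00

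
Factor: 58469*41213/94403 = 2409682897/94403 = 59^1*67^( - 1)*991^1*1409^ ( - 1 )*41213^1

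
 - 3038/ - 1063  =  3038/1063 = 2.86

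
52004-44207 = 7797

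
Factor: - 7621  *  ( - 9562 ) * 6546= 2^2 * 3^1* 7^1 * 683^1 * 1091^1*7621^1=477020125092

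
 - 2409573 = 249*( - 9677) 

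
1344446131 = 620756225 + 723689906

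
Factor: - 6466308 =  - 2^2 * 3^1*19^1*79^1*359^1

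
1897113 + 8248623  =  10145736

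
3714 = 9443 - 5729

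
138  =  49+89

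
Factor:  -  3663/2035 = -9/5=- 3^2*5^( - 1) 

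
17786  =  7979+9807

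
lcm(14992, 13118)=104944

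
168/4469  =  168/4469 = 0.04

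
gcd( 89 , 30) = 1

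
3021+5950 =8971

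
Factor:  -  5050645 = -5^1*1010129^1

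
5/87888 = 5/87888  =  0.00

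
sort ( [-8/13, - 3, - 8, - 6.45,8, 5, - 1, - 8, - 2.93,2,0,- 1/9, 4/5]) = [ - 8,-8, - 6.45, - 3,-2.93, - 1,  -  8/13, - 1/9, 0, 4/5 , 2,5, 8]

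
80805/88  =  918  +  21/88 = 918.24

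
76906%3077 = 3058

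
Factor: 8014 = 2^1 * 4007^1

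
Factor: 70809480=2^3  *3^2*5^1 * 7^1*28099^1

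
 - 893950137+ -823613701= - 1717563838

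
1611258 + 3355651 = 4966909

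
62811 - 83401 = -20590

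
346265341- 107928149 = 238337192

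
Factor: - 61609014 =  - 2^1 * 3^2*3422723^1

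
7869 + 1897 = 9766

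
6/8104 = 3/4052 =0.00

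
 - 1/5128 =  - 1/5128 = -0.00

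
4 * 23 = 92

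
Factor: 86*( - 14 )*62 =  - 2^3*7^1 * 31^1 * 43^1 = -74648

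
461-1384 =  - 923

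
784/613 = 1 + 171/613 = 1.28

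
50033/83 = 602 + 67/83 = 602.81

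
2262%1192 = 1070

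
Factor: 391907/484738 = 2^( - 1 )*17^( - 1) *53^( - 1)*269^( - 1)*391907^1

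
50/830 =5/83 = 0.06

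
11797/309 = 11797/309 = 38.18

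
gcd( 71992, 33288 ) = 8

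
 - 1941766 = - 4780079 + 2838313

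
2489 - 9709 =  - 7220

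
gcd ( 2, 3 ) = 1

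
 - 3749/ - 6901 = 3749/6901 = 0.54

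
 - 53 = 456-509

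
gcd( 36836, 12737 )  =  1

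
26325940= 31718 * 830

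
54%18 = 0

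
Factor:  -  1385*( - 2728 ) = 2^3*5^1*11^1*31^1*277^1= 3778280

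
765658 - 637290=128368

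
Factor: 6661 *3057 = 20362677 = 3^1*1019^1 * 6661^1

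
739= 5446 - 4707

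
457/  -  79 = - 457/79=   - 5.78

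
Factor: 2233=7^1*11^1*29^1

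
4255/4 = 1063 + 3/4 = 1063.75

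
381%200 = 181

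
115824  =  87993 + 27831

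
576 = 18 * 32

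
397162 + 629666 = 1026828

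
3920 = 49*80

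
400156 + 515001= 915157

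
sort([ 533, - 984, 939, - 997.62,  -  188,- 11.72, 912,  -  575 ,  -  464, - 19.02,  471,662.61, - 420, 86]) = [-997.62 ,  -  984,  -  575, - 464, - 420, - 188,-19.02,  -  11.72,86,471,533, 662.61,912,939]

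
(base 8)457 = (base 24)cf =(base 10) 303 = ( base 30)a3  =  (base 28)an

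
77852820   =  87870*886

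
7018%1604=602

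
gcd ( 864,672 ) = 96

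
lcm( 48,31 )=1488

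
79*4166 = 329114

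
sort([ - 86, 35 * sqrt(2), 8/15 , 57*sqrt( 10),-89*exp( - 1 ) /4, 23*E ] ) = [-86,-89*exp( - 1)/4,8/15 , 35*sqrt(2 ), 23*E, 57*sqrt(10)]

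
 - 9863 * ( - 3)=29589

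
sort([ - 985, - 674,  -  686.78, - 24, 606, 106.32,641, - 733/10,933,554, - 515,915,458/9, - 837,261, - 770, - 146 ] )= [ - 985, - 837,-770, - 686.78, - 674, - 515, - 146, - 733/10, - 24,458/9,106.32 , 261, 554,606,641,915,933]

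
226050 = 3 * 75350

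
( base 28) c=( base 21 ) C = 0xC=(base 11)11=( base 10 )12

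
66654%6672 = 6606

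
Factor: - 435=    - 3^1 * 5^1*29^1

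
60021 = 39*1539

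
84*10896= 915264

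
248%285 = 248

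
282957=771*367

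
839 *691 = 579749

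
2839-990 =1849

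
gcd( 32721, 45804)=3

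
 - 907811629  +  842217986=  - 65593643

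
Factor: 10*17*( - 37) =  - 2^1 * 5^1*17^1*37^1 = -  6290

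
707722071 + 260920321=968642392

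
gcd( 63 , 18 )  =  9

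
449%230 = 219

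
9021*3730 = 33648330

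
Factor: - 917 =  - 7^1* 131^1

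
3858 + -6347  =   -2489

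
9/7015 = 9/7015 = 0.00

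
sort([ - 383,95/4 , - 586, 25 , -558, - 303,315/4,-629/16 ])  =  [ - 586, - 558, - 383, - 303, - 629/16,95/4,25 , 315/4] 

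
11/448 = 11/448 = 0.02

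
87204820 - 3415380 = 83789440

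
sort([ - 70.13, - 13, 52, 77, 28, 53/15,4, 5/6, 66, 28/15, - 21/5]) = [ - 70.13,-13, - 21/5, 5/6, 28/15, 53/15, 4,28, 52, 66, 77 ]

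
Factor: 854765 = 5^1*170953^1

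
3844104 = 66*58244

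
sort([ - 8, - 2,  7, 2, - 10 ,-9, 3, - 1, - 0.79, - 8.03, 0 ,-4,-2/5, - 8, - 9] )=[ - 10, - 9, - 9, - 8.03, - 8, - 8, -4, - 2, - 1,-0.79,-2/5,  0, 2,3, 7]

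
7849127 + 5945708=13794835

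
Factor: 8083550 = 2^1*5^2 *19^1*67^1*127^1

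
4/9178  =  2/4589 = 0.00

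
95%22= 7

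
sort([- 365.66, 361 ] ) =[ - 365.66,361]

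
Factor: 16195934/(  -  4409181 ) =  - 2^1*3^( - 3)*7^ ( - 1)* 17^1*41^( - 1 )*569^( - 1)  *476351^1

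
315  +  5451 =5766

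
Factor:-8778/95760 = - 11/120 = - 2^(-3 )*3^ (-1)*5^( - 1) * 11^1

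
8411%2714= 269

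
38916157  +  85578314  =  124494471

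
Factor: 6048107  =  13^1  *  17^1 * 27367^1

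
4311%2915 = 1396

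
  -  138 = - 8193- - 8055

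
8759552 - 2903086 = 5856466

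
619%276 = 67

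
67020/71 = 67020/71 = 943.94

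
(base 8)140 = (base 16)60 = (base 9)116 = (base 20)4g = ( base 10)96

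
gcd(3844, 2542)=62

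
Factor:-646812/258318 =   -  2^1 * 3^1* 53^1*127^( - 1 ) = - 318/127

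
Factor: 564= 2^2 * 3^1*47^1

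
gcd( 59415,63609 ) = 699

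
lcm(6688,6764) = 595232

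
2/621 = 2/621 = 0.00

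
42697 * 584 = 24935048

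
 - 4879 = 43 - 4922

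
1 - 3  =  -2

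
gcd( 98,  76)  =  2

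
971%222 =83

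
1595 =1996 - 401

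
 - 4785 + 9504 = 4719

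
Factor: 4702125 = 3^1*5^3*12539^1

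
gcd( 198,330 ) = 66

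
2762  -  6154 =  - 3392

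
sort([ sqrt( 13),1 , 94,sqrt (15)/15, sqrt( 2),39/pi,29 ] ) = [sqrt( 15) /15,1,  sqrt(2),sqrt( 13 ),39/pi,29, 94 ]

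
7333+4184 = 11517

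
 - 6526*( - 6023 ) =39306098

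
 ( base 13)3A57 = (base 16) 20a1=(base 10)8353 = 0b10000010100001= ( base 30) 98D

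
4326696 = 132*32778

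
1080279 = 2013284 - 933005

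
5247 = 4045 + 1202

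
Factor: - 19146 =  - 2^1 * 3^1*3191^1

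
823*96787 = 79655701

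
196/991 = 196/991 = 0.20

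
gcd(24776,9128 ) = 1304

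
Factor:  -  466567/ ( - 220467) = 3^ ( - 1 )*  13^( - 1)*5653^( - 1 )*466567^1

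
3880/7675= 776/1535 = 0.51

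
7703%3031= 1641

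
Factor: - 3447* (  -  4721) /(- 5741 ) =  - 3^2*383^1*4721^1  *5741^ ( - 1)=- 16273287/5741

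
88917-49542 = 39375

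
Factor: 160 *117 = 2^5 * 3^2*5^1 *13^1 =18720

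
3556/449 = 3556/449=7.92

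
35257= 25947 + 9310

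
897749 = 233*3853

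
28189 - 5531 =22658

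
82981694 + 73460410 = 156442104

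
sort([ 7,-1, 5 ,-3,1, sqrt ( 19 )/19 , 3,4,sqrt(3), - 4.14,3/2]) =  [-4.14,-3,-1,sqrt( 19)/19  ,  1,3/2, sqrt( 3), 3, 4, 5, 7 ] 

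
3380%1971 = 1409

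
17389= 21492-4103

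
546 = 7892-7346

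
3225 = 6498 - 3273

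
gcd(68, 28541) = 1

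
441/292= 1+149/292 = 1.51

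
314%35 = 34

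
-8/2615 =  - 8/2615 = -0.00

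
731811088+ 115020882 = 846831970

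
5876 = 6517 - 641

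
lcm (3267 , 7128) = 78408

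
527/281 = 527/281 = 1.88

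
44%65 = 44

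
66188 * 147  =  9729636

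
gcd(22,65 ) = 1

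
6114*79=483006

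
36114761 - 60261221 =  - 24146460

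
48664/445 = 109 + 159/445 = 109.36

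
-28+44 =16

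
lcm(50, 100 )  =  100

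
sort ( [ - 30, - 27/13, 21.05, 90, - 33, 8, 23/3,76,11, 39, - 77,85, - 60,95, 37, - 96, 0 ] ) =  [ - 96, - 77, - 60 , - 33, - 30 , - 27/13, 0,23/3 , 8, 11, 21.05, 37,39,76,85, 90  ,  95 ]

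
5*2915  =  14575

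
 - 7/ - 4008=7/4008 = 0.00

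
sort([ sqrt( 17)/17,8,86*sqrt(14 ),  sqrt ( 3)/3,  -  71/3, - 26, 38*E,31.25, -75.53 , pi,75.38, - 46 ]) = [ - 75.53, - 46, - 26,  -  71/3, sqrt (17 ) /17, sqrt( 3)/3, pi,8,31.25,75.38,38 * E,86 * sqrt(14) ]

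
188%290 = 188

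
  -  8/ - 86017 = 8/86017 = 0.00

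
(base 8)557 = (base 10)367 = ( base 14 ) 1C3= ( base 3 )111121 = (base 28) D3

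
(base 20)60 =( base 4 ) 1320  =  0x78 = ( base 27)4C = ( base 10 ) 120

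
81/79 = 1  +  2/79 = 1.03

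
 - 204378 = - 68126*3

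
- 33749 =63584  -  97333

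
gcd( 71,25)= 1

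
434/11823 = 62/1689= 0.04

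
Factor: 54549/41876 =99/76  =  2^( - 2 )*3^2*11^1 * 19^(-1) 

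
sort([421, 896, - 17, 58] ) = [ - 17,58,421,896 ] 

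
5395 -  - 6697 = 12092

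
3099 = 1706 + 1393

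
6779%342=281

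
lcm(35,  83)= 2905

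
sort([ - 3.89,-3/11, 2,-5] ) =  [  -  5, - 3.89, - 3/11 , 2 ] 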